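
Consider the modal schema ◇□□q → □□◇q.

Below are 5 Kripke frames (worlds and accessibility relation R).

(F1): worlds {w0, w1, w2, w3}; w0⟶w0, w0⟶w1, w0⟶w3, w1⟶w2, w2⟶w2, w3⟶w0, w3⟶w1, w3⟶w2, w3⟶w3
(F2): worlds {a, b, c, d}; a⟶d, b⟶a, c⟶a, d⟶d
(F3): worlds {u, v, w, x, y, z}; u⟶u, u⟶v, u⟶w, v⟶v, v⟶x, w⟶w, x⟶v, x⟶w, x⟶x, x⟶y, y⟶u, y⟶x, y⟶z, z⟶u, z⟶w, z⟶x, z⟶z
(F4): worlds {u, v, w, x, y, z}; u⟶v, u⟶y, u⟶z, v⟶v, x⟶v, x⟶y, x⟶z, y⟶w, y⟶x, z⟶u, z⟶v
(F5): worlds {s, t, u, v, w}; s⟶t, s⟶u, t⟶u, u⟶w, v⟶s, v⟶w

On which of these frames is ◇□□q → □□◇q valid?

(F2)

The schema corresponds to a generalized confluence (Geach) condition: ∀x ∀y ∀z ((xRy ∧ xR²z) → ∃w (yR²w ∧ zRw)).
(F1): fails — w0Rw1, w0R²w0 but no w with w1R²w and w0Rw.
(F2): satisfies the condition.
(F3): fails — uRw, uR²v but no t with wR²t and vRt.
(F4): fails — uRv, uR²w but no t with vR²t and wRt.
(F5): fails — sRt, sR²w but no w* with tR²w* and wRw*.
Valid on: (F2).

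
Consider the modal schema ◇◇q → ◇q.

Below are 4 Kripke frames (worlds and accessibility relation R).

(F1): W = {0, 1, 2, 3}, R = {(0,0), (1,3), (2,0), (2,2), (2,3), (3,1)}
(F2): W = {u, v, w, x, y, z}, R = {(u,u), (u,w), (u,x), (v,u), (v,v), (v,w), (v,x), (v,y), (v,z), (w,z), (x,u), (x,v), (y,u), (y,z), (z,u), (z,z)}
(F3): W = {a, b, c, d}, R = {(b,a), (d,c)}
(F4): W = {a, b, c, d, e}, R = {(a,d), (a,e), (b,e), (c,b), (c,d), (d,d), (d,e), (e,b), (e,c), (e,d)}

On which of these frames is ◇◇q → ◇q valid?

(F3)

The schema corresponds to transitivity: ∀x ∀y ∀z (Rxy ∧ Ryz → Rxz).
(F1): fails — R31 and R13 but not R33.
(F2): fails — Ruw and Rwz but not Ruz.
(F3): holds.
(F4): fails — Reb and Rbe but not Ree.
Valid on: (F3).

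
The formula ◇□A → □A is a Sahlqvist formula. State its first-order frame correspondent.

This is frame-equivalent to ◇A → □◇A (substitute ¬A for A and contrapose).
Suppose ◇A→□◇A is valid. Take Rxy, Rxz and set V(A)={y}. Then ◇A at x, so □◇A at x, so ◇A at z, so some w with Rzw has A; w=y, i.e. Rzy. By symmetry of the argument, Ryz.

the Euclidean property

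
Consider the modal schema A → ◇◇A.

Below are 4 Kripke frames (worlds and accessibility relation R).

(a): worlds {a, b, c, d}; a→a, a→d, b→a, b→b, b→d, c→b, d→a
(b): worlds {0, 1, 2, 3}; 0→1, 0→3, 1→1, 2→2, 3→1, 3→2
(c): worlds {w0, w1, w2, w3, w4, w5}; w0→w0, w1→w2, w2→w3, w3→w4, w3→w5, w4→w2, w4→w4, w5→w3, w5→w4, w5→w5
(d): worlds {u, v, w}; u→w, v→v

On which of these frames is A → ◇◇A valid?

Frame correspondent (Sahlqvist): ∀x ∃w (x = w ∧ xR²w) — i.e. a generalized confluence (Geach) condition.
(a): fails — at c but no w with c=w and cR²w.
(b): fails — at 0 but no w with 0=w and 0R²w.
(c): fails — at w1 but no w with w1=w and w1R²w.
(d): fails — at u but no t with u=t and uR²t.

none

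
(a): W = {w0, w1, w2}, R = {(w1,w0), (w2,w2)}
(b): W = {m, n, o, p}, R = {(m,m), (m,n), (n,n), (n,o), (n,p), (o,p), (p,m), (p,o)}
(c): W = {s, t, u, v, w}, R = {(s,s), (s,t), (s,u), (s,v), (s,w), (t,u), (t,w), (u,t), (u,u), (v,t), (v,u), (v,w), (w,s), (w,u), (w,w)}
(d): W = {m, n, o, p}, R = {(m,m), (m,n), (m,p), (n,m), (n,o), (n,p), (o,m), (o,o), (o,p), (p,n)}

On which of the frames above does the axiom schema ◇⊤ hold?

Frame correspondent (Sahlqvist): ∀x ∃y Rxy — i.e. seriality.
(a): fails — world w0 has no successor.
(b): satisfies the condition.
(c): satisfies the condition.
(d): satisfies the condition.
Valid on: (b), (c), (d).

(b), (c), (d)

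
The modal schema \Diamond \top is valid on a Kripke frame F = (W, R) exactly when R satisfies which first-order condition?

Seriality

This schema is equivalent to the D axiom □ψ → ◇ψ.
Its frame correspondent is seriality — \forall x \exists y Rxy.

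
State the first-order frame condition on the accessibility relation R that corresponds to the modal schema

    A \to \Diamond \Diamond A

\forall x \exists w (x = w \wedge x R^2 w)

This is a Sahlqvist (Geach-type) schema ◇^0□^0A → □^0◇^2A.
Minimal-valuation argument: fix x; take any y with xR^0y and any z with xR^0z. Set V(A) to the set of worlds R-reachable from y in exactly 0 steps. Then □^0A holds at y, so the antecedent holds at x; validity forces ◇^2A at z, giving a w with zR^2w and yR^0w.
First-order correspondent: \forall x \exists w (x = w \wedge x R^2 w).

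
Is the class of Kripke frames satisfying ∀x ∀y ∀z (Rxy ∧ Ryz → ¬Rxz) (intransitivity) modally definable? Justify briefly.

Any modally definable frame class is closed under surjective bounded morphisms.
The 3-cycle (worlds s,t,u with s→t→u→s) is intransitive. Mapping every world to a single reflexive point • is a surjective bounded morphism; the reflexive point is not intransitive (R••∧R•• but R••).
So no modal formula (or set of formulas) defines exactly the intransitive frames.

Not modally definable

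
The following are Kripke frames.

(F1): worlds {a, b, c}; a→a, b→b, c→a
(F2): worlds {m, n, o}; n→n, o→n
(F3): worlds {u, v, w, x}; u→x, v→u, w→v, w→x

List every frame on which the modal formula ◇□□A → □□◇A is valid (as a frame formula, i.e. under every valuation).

(F1), (F2)

This is the axiom for a generalized confluence (Geach) condition; its first-order frame correspondent is ∀x ∀y ∀z ((xRy ∧ xR²z) → ∃w (yR²w ∧ zRw)).
(F1): ✓.
(F2): ✓.
(F3): fails — vRu, vR²x but no t with uR²t and xRt.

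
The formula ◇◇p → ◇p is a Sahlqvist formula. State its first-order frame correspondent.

This is a form of the 4 axiom.
It corresponds to transitivity: ∀x ∀y ∀z (Rxy ∧ Ryz → Rxz).

transitivity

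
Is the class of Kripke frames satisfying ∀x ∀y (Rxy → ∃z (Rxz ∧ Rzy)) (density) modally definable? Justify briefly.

The condition is density. A defining modal formula is □□p → □p.

Yes — defined by □□p → □p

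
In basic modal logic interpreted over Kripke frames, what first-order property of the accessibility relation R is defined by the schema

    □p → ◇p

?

Suppose □p→◇p is valid. At any x set V(p)=W. Then □p at x, so ◇p at x, so x has a successor.

Seriality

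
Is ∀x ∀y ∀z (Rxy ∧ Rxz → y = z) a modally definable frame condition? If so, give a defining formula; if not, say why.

The condition is partial functionality. A defining modal formula is ◇r → □r.
Suppose ◇r→□r is valid. Take Rxy, Rxz and set V(r)={y}. Then ◇r at x, so □r at x, so r at z, i.e. z=y.

Yes, by ◇r → □r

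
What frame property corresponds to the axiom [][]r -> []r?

density

This is the C4 axiom.
It corresponds to density: forall x forall y (Rxy -> exists z (Rxz & Rzy)).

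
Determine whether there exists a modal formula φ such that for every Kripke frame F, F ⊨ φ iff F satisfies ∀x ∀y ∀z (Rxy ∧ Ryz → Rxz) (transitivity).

Yes: it is transitivity, defined by the 4 schema □q → □□q.
Suppose □q→□□q is valid. Take Rxy, Ryz and set V(q)={w : Rxw}. Then □q at x, so □□q at x, so □q at y, so q at z, i.e. Rxz.

Definable; □q → □□q defines it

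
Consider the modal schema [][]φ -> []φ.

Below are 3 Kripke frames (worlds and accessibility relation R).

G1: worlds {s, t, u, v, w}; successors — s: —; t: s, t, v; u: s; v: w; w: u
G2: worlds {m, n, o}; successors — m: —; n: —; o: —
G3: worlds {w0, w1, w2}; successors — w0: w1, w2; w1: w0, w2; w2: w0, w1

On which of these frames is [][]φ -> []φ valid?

The schema corresponds to density: forall x forall y (Rxy -> exists z (Rxz & Rzy)).
G1: fails — Rwu but no z with Rwz and Rzu.
G2: condition met.
G3: condition met.
Valid on: G2, G3.

G2, G3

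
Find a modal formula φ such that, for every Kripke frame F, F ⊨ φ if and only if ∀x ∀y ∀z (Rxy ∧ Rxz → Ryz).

The condition is the Euclidean property. The 5 schema ◇q → □◇q defines it.
Suppose ◇q→□◇q is valid. Take Rxy, Rxz and set V(q)={y}. Then ◇q at x, so □◇q at x, so ◇q at z, so some w with Rzw has q; w=y, i.e. Rzy. By symmetry of the argument, Ryz.

◇q → □◇q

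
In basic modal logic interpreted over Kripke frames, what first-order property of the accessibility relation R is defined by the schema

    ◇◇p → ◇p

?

This schema is equivalent to the 4 axiom □p → □□p.
Its frame correspondent is transitivity — ∀x ∀y ∀z (Rxy ∧ Ryz → Rxz).

transitivity: ∀x ∀y ∀z (Rxy ∧ Ryz → Rxz)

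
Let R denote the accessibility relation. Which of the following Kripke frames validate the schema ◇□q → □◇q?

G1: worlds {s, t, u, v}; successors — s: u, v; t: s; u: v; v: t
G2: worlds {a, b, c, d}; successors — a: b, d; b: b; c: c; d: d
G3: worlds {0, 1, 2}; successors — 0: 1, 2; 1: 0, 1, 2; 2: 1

G3

Frame correspondent (Sahlqvist): ∀x ∀y ∀z (Rxy ∧ Rxz → ∃w (Ryw ∧ Rzw)) — i.e. convergence.
G1: fails — Rsv and Rsu but v and u have no common successor.
G2: fails — Rab and Rad but b and d have no common successor.
G3: condition met.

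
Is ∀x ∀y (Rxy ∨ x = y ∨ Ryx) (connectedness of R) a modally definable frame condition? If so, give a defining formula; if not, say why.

Not modally definable

Any modally definable frame class is closed under disjoint unions.
Take 4 disjoint single-world reflexive frames: each is trivially connected, but their disjoint union has 4 worlds with no edge between distinct components, so it is not connected.
Hence connectedness of R is not modally definable.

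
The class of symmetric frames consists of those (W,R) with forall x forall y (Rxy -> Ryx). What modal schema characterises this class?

This is symmetry; the standard corresponding axiom is B: s → □◇s.

s → □◇s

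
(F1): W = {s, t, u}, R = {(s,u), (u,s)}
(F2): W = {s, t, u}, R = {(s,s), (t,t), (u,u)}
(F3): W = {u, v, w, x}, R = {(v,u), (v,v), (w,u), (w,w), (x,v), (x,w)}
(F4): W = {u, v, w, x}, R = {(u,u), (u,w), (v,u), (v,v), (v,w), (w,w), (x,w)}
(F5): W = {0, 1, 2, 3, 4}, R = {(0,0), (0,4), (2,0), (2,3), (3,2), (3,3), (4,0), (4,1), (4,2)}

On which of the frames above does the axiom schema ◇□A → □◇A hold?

(F1), (F2), (F4)

This is the axiom for convergence; its first-order frame correspondent is ∀x ∀y ∀z (Rxy ∧ Rxz → ∃w (Ryw ∧ Rzw)).
(F1): holds.
(F2): holds.
(F3): fails — Rvv and Rvu but v and u have no common successor.
(F4): holds.
(F5): fails — R23 and R20 but 3 and 0 have no common successor.
Valid on: (F1), (F2), (F4).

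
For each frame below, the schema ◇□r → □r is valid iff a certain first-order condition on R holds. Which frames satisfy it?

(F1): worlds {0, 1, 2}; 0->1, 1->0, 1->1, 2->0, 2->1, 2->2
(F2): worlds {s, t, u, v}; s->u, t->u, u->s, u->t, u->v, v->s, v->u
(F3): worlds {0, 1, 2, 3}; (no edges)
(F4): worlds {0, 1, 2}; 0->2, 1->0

(F3)

This is the axiom for a generalized confluence (Geach) condition; its first-order frame correspondent is ∀x ∀y ∀z ((xRy ∧ xRz) → ∃w (yRw ∧ z = w)).
(F1): fails — 1R0, 1R0 but no w with 0Rw and 0=w.
(F2): fails — sRu, sRu but no w with uRw and u=w.
(F3): condition met.
(F4): fails — 0R2, 0R2 but no w with 2Rw and 2=w.
Valid on: (F3).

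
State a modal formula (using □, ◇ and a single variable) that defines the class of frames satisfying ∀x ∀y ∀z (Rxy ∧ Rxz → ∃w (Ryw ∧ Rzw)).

◇□p → □◇p

The condition is convergence. The .2 schema ◇□p → □◇p defines it.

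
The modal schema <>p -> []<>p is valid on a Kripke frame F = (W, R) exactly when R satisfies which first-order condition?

Suppose ◇p→□◇p is valid. Take Rxy, Rxz and set V(p)={y}. Then ◇p at x, so □◇p at x, so ◇p at z, so some w with Rzw has p; w=y, i.e. Rzy. By symmetry of the argument, Ryz.

The Euclidean property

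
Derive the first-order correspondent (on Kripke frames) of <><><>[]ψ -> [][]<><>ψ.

This is a Sahlqvist (Geach-type) schema ◇^3□^1ψ → □^2◇^2ψ.
First-order correspondent: forall x forall y forall z ((x R^3 y & x R^2 z) -> exists w (yRw & z R^2 w)).

forall x forall y forall z ((x R^3 y & x R^2 z) -> exists w (yRw & z R^2 w))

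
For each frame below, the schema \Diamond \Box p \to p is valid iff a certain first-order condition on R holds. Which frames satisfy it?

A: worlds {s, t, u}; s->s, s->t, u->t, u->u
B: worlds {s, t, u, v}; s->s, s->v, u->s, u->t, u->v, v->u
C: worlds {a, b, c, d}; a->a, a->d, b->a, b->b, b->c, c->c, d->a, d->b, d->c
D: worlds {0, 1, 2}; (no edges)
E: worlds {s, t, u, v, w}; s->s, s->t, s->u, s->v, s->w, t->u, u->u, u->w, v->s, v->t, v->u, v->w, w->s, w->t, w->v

This is the axiom for symmetry; its first-order frame correspondent is \forall x \forall y (Rxy \to Ryx).
A: fails — Rut but not Rtu.
B: fails — Rut but not Rtu.
C: fails — Rbc but not Rcb.
D: ✓.
E: fails — Rwt but not Rtw.

D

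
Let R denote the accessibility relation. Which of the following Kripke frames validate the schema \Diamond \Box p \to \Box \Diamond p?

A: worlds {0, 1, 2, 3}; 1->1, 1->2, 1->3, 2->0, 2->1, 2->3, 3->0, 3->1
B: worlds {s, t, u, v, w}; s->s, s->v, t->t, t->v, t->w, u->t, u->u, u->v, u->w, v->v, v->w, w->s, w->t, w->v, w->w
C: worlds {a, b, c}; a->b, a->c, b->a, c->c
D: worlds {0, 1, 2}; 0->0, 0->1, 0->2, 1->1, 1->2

B

Frame correspondent (Sahlqvist): \forall x \forall y \forall z (Rxy \wedge Rxz \to \exists w (Ryw \wedge Rzw)) — i.e. convergence.
A: fails — R23 and R20 but 3 and 0 have no common successor.
B: holds.
C: fails — Rac and Rab but c and b have no common successor.
D: fails — R00 and R02 but 0 and 2 have no common successor.
Valid on: B.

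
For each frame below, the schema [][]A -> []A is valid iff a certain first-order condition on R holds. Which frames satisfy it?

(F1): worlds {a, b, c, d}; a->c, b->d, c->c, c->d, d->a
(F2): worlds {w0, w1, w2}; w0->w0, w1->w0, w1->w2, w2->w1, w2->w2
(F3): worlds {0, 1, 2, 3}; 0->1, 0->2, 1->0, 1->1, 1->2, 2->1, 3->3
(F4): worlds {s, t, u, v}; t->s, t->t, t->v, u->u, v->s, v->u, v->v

(F2), (F3), (F4)

The schema corresponds to density: forall x forall y (Rxy -> exists z (Rxz & Rzy)).
(F1): fails — Rda but no z with Rdz and Rza.
(F2): satisfies the condition.
(F3): satisfies the condition.
(F4): satisfies the condition.
Valid on: (F2), (F3), (F4).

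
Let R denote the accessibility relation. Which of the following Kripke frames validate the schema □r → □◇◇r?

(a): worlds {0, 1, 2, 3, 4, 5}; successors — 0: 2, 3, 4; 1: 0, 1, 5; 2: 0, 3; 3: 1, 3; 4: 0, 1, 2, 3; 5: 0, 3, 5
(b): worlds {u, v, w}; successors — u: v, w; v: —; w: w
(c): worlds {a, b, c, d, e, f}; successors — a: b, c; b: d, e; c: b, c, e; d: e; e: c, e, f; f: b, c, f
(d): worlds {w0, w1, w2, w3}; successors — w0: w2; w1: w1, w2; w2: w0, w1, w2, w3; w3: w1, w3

This is the axiom for a generalized confluence (Geach) condition; its first-order frame correspondent is ∀x ∀z (xRz → ∃w (xRw ∧ zR²w)).
(a): ✓.
(b): fails — uRv but no t with uRt and vR²t.
(c): ✓.
(d): ✓.
Valid on: (a), (c), (d).

(a), (c), (d)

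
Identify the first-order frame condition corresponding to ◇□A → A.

symmetry

This schema is equivalent to the B axiom A → □◇A.
It corresponds to symmetry: ∀x ∀y (Rxy → Ryx).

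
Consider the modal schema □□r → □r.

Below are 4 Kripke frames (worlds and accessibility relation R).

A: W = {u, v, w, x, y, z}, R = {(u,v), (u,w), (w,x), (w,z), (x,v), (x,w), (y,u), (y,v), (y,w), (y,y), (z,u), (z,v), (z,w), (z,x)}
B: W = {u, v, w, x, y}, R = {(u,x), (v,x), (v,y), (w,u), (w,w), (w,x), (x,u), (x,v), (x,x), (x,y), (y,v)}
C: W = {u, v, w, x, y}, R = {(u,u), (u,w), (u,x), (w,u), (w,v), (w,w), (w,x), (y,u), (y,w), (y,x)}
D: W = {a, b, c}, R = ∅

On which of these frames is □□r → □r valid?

C, D

The schema corresponds to density: ∀x ∀y (Rxy → ∃z (Rxz ∧ Rzy)).
A: fails — Ruv but no t with Rut and Rtv.
B: fails — Ryv but no z with Ryz and Rzv.
C: ✓.
D: ✓.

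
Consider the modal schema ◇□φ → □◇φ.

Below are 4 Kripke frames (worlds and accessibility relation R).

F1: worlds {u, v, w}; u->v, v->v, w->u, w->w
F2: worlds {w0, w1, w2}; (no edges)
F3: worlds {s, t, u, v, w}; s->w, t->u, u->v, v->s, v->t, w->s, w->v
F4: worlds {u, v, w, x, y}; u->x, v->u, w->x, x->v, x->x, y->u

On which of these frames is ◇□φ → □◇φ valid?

F2

Frame correspondent (Sahlqvist): ∀x ∀y ∀z (Rxy ∧ Rxz → ∃w (Ryw ∧ Rzw)) — i.e. convergence.
F1: fails — Rwu and Rww but u and w have no common successor.
F2: condition met.
F3: fails — Rvt and Rvs but t and s have no common successor.
F4: fails — Rxx and Rxv but x and v have no common successor.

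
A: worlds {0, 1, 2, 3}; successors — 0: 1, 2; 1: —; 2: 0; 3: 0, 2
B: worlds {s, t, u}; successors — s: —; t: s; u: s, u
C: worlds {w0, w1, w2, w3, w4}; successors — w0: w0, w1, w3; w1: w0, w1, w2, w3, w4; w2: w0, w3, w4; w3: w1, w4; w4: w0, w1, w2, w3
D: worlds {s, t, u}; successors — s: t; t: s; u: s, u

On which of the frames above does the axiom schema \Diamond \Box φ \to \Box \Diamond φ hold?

C

This is the axiom for convergence; its first-order frame correspondent is \forall x \forall y \forall z (Rxy \wedge Rxz \to \exists w (Ryw \wedge Rzw)).
A: fails — R02 and R01 but 2 and 1 have no common successor.
B: fails — Rts and Rts but s and s have no common successor.
C: holds.
D: fails — Rus and Ruu but s and u have no common successor.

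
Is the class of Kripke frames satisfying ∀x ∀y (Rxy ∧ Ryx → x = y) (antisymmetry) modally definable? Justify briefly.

No — not modally definable

If a class were modally definable it would be closed under surjective bounded morphisms (Goldblatt–Thomason).
The 6-cycle (worlds s,t,u,v,w,x with s→t→u→v→w→x→s) is antisymmetric. Sending even-indexed worlds to a and odd-indexed worlds to b is a surjective bounded morphism onto the two-world frame with a↔b, which is not antisymmetric.
Hence antisymmetry is not modally definable.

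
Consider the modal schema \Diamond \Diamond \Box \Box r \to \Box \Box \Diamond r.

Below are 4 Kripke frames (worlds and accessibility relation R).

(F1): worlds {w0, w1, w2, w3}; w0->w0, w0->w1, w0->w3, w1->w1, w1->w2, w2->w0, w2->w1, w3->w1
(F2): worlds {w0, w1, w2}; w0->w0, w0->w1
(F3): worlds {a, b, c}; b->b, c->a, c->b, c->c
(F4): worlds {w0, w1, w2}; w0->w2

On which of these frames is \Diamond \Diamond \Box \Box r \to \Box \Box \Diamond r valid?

(F1), (F4)

The schema corresponds to a generalized confluence (Geach) condition: \forall x \forall y \forall z ((x R^2 y \wedge x R^2 z) \to \exists w (y R^2 w \wedge zRw)).
(F1): condition met.
(F2): fails — w0R²w0, w0R²w1 but no w with w0R²w and w1Rw.
(F3): fails — cR²a, cR²a but no w with aR²w and aRw.
(F4): condition met.
Valid on: (F1), (F4).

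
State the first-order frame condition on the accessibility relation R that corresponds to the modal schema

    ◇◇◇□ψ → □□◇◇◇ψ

∀x ∀y ∀z ((xR³y ∧ xR²z) → ∃w (yRw ∧ zR³w))

This is a Sahlqvist (Geach-type) schema ◇^3□^1ψ → □^2◇^3ψ.
Minimal-valuation argument: fix x; take any y with xR^3y and any z with xR^2z. Set V(ψ) to the set of worlds R-reachable from y in exactly 1 step. Then □^1ψ holds at y, so the antecedent holds at x; validity forces ◇^3ψ at z, giving a w with zR^3w and yR^1w.
First-order correspondent: ∀x ∀y ∀z ((xR³y ∧ xR²z) → ∃w (yRw ∧ zR³w)).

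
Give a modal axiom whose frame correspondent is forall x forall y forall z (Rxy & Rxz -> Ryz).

This is the Euclidean property; the standard corresponding axiom is 5: ◇s → □◇s.

◇s → □◇s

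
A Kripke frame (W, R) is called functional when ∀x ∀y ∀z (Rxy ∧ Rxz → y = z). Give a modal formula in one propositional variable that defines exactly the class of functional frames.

◇ψ → □ψ

The condition is partial functionality. The CD schema ◇ψ → □ψ defines it.
Suppose ◇ψ→□ψ is valid. Take Rxy, Rxz and set V(ψ)={y}. Then ◇ψ at x, so □ψ at x, so ψ at z, i.e. z=y.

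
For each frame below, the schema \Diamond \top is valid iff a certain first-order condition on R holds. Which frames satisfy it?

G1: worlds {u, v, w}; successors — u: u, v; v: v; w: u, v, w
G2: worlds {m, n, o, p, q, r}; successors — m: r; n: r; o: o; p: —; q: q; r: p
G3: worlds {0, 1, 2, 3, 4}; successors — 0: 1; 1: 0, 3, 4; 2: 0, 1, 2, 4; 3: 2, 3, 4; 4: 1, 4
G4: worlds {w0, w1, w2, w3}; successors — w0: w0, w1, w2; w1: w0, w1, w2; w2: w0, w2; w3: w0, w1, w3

The schema corresponds to seriality: \forall x \exists y Rxy.
G1: ✓.
G2: fails — world p has no successor.
G3: ✓.
G4: ✓.
Valid on: G1, G3, G4.

G1, G3, G4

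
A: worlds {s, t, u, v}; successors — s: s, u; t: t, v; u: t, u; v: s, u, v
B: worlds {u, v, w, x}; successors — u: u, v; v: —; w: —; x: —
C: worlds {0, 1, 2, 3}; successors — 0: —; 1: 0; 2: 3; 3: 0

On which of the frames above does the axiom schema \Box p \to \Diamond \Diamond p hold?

Frame correspondent (Sahlqvist): \forall x \exists w (xRw \wedge x R^2 w) — i.e. a generalized confluence (Geach) condition.
A: holds.
B: fails — at v but no t with vRt and vR²t.
C: fails — at 0 but no w with 0Rw and 0R²w.

A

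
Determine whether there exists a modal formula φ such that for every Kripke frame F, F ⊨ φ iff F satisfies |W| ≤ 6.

If a class were modally definable it would be closed under disjoint unions (Goldblatt–Thomason).
Any modal formula valid on each of 7 disjoint one-world frames is valid on their disjoint union (validity is preserved under disjoint unions). Each one-world frame has |W|=1≤6, but the union has |W|=7.
Hence having at most 6 worlds is not modally definable.

No — not modally definable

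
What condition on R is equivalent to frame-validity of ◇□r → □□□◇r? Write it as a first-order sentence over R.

This is a Sahlqvist (Geach-type) schema ◇^1□^1r → □^3◇^1r.
Minimal-valuation argument: fix x; take any y with xR^1y and any z with xR^3z. Set V(r) to the set of worlds R-reachable from y in exactly 1 step. Then □^1r holds at y, so the antecedent holds at x; validity forces ◇^1r at z, giving a w with zR^1w and yR^1w.
First-order correspondent: ∀x ∀y ∀z ((xRy ∧ xR³z) → ∃w (yRw ∧ zRw)).

∀x ∀y ∀z ((xRy ∧ xR³z) → ∃w (yRw ∧ zRw))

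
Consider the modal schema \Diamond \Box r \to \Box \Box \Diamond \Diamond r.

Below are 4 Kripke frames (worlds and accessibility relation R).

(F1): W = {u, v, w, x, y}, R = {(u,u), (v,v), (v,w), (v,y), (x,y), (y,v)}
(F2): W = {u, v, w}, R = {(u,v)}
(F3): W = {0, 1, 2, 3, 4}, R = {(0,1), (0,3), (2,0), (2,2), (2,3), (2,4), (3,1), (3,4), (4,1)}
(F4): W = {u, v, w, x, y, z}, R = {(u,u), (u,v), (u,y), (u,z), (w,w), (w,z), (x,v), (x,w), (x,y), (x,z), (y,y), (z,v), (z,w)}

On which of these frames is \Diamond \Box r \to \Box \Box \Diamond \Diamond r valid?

(F2)

This is the axiom for a generalized confluence (Geach) condition; its first-order frame correspondent is \forall x \forall y \forall z ((xRy \wedge x R^2 z) \to \exists w (yRw \wedge z R^2 w)).
(F1): fails — vRv, vR²w but no t with vRt and wR²t.
(F2): ✓.
(F3): fails — 0R1, 0R²1 but no w with 1Rw and 1R²w.
(F4): fails — uRu, uR²v but no t with uRt and vR²t.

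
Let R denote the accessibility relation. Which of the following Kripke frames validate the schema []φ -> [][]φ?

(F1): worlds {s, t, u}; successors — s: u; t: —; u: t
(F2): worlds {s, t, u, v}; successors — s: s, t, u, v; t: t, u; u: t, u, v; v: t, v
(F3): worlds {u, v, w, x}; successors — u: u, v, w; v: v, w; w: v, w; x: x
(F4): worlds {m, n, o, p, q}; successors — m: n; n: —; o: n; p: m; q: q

(F3)

Frame correspondent (Sahlqvist): forall x forall y forall z (Rxy & Ryz -> Rxz) — i.e. transitivity.
(F1): fails — Rsu and Rut but not Rst.
(F2): fails — Rvt and Rtu but not Rvu.
(F3): holds.
(F4): fails — Rpm and Rmn but not Rpn.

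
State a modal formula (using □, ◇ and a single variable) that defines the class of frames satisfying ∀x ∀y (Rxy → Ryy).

□(□ψ → ψ)

The condition is shift-reflexivity. The T□ schema □(□ψ → ψ) defines it.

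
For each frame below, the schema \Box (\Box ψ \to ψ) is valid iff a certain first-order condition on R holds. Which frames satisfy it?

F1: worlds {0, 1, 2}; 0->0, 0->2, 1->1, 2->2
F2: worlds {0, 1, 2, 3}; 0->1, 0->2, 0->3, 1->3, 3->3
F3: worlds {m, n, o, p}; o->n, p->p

F1

This is the axiom for shift-reflexivity; its first-order frame correspondent is \forall x \forall y (Rxy \to Ryy).
F1: holds.
F2: fails — R02 but not R22.
F3: fails — Ron but not Rnn.
Valid on: F1.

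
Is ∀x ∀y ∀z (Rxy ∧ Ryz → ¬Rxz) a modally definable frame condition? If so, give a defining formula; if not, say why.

If a class were modally definable it would be closed under surjective bounded morphisms (Goldblatt–Thomason).
The 7-cycle (worlds a,b,c,d,e,f,g with a→b→c→d→e→f→g→a) is intransitive. Mapping every world to a single reflexive point • is a surjective bounded morphism; the reflexive point is not intransitive (R••∧R•• but R••).
So the class is not modally definable.

Not modally definable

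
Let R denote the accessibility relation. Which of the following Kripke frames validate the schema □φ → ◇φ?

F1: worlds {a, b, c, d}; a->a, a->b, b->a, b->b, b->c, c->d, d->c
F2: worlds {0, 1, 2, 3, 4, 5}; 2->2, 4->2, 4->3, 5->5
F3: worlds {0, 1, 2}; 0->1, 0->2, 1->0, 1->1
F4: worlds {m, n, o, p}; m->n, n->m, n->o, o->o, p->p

F1, F4

This is the axiom for seriality; its first-order frame correspondent is ∀x ∃y Rxy.
F1: ✓.
F2: fails — world 0 has no successor.
F3: fails — world 2 has no successor.
F4: ✓.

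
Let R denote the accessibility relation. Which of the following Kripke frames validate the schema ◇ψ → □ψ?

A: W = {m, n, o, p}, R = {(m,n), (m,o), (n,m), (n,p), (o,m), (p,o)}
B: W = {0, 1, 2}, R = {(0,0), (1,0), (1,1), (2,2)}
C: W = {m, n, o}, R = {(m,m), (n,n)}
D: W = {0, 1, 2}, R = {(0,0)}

The schema corresponds to partial functionality: ∀x ∀y ∀z (Rxy ∧ Rxz → y = z).
A: fails — m sees both n and o.
B: fails — 1 sees both 0 and 1.
C: satisfies the condition.
D: satisfies the condition.

C, D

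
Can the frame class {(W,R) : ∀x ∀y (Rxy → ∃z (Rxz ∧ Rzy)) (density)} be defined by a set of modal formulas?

Yes, by □□p → □p

Yes: it is density, defined by the C4 schema □□p → □p.
Suppose □□p→□p is valid. Take Rxy and set V(p)={w : xR²w}. Then □□p at x, so □p at x, so p at y, i.e. ∃z(Rxz∧Rzy).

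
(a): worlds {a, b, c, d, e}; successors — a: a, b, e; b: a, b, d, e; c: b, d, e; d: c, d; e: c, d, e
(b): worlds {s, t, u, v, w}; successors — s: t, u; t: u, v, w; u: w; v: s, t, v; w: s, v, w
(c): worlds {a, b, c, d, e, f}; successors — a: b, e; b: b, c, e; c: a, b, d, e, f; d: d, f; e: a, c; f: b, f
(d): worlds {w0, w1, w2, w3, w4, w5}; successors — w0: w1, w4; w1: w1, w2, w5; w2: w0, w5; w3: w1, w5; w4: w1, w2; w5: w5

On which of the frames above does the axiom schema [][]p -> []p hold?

(a)

Frame correspondent (Sahlqvist): forall x forall y (Rxy -> exists z (Rxz & Rzy)) — i.e. density.
(a): ✓.
(b): fails — Rtu but no z with Rtz and Rzu.
(c): fails — Rec but no z with Rez and Rzc.
(d): fails — Rw0w4 but no z with Rw0z and Rzw4.
Valid on: (a).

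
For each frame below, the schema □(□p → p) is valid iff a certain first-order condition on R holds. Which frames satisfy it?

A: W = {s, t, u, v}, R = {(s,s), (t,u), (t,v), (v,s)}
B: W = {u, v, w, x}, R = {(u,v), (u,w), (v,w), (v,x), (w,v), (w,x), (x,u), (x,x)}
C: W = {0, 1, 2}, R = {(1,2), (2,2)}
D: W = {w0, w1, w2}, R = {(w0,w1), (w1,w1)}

C, D

The schema corresponds to shift-reflexivity: ∀x ∀y (Rxy → Ryy).
A: fails — Rtv but not Rvv.
B: fails — Ruv but not Rvv.
C: satisfies the condition.
D: satisfies the condition.
Valid on: C, D.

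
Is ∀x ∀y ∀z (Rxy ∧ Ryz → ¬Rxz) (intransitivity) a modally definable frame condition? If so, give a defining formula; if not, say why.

Not definable by any modal formula

If a class were modally definable it would be closed under surjective bounded morphisms (Goldblatt–Thomason).
The 5-cycle (worlds s,t,u,v,w with s→t→u→v→w→s) is intransitive. Mapping every world to a single reflexive point • is a surjective bounded morphism; the reflexive point is not intransitive (R••∧R•• but R••).
So no modal formula (or set of formulas) defines exactly the intransitive frames.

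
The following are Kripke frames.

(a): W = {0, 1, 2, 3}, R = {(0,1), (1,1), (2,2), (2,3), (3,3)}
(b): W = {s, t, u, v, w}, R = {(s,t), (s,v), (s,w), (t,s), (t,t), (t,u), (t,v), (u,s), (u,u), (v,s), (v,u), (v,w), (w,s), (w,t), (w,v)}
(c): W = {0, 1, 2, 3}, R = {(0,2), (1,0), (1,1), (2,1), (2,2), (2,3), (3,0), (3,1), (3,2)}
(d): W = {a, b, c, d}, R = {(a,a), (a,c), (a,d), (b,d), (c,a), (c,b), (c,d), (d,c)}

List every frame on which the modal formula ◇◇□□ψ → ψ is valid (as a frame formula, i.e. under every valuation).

(b)

Frame correspondent (Sahlqvist): ∀x ∀y (xR²y → ∃w (yR²w ∧ x = w)) — i.e. a generalized confluence (Geach) condition.
(a): fails — 0R²1 but no w with 1R²w and 0=w.
(b): satisfies the condition.
(c): fails — 3R²1 but no w with 1R²w and 3=w.
(d): fails — aR²b but no w with bR²w and a=w.
Valid on: (b).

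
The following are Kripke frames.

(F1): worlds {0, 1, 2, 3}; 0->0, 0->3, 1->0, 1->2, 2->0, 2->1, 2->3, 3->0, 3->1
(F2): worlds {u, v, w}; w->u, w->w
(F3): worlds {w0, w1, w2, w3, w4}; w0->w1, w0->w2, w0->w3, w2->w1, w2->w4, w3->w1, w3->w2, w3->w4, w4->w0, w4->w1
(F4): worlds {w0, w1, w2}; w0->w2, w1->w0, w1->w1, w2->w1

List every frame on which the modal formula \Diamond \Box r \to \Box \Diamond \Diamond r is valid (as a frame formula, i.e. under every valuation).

The schema corresponds to a generalized confluence (Geach) condition: \forall x \forall y \forall z ((xRy \wedge xRz) \to \exists w (yRw \wedge z R^2 w)).
(F1): ✓.
(F2): fails — wRu, wRu but no t with uRt and uR²t.
(F3): fails — w0Rw1, w0Rw1 but no w with w1Rw and w1R²w.
(F4): fails — w1Rw0, w1Rw0 but no w with w0Rw and w0R²w.
Valid on: (F1).

(F1)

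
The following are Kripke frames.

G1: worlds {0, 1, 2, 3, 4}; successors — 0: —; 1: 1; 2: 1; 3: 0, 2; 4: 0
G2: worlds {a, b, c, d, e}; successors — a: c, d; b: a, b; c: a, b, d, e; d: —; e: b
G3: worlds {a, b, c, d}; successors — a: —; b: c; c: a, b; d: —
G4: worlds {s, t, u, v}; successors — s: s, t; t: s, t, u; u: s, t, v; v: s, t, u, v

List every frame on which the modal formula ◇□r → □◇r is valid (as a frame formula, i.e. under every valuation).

This is the axiom for convergence; its first-order frame correspondent is ∀x ∀y ∀z (Rxy ∧ Rxz → ∃w (Ryw ∧ Rzw)).
G1: fails — R32 and R30 but 2 and 0 have no common successor.
G2: fails — Rac and Rad but c and d have no common successor.
G3: fails — Rca and Rca but a and a have no common successor.
G4: holds.
Valid on: G4.

G4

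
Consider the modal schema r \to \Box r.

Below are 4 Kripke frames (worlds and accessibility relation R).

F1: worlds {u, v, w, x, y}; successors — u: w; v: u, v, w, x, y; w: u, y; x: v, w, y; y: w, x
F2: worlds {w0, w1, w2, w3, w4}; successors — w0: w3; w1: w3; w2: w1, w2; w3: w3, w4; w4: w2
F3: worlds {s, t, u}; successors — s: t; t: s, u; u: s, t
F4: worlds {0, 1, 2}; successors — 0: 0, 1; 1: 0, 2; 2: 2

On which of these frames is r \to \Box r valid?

The schema corresponds to a generalized confluence (Geach) condition: \forall x \forall z (xRz \to \exists w (x = w \wedge z = w)).
F1: fails — uRw but u ≠ w.
F2: fails — w0Rw3 but w0 ≠ w3.
F3: fails — sRt but s ≠ t.
F4: fails — 0R1 but 0 ≠ 1.

none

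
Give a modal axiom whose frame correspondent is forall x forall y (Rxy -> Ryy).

□(□r → r)

A defining formula is □(□r → r) (the T□ axiom).
Suppose □(□r→r) is valid. Take Rxy and set V(r)={w : Ryw}. Then at y, □r holds; since □(□r→r) at x, □r→r at y, so r at y, i.e. Ryy.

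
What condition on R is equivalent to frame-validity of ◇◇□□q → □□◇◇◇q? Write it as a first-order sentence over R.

∀x ∀y ∀z ((xR²y ∧ xR²z) → ∃w (yR²w ∧ zR³w))

This is a Sahlqvist (Geach-type) schema ◇^2□^2q → □^2◇^3q.
Minimal-valuation argument: fix x; take any y with xR^2y and any z with xR^2z. Set V(q) to the set of worlds R-reachable from y in exactly 2 steps. Then □^2q holds at y, so the antecedent holds at x; validity forces ◇^3q at z, giving a w with zR^3w and yR^2w.
First-order correspondent: ∀x ∀y ∀z ((xR²y ∧ xR²z) → ∃w (yR²w ∧ zR³w)).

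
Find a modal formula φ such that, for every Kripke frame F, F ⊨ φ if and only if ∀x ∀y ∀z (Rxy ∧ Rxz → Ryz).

◇ψ → □◇ψ

This is the Euclidean property; the standard corresponding axiom is 5: ◇ψ → □◇ψ.
Suppose ◇ψ→□◇ψ is valid. Take Rxy, Rxz and set V(ψ)={y}. Then ◇ψ at x, so □◇ψ at x, so ◇ψ at z, so some w with Rzw has ψ; w=y, i.e. Rzy. By symmetry of the argument, Ryz.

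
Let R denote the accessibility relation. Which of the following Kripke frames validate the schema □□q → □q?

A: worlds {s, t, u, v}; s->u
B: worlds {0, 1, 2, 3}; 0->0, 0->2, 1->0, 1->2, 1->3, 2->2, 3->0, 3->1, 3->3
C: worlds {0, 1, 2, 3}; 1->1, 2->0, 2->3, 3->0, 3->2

B

Frame correspondent (Sahlqvist): ∀x ∀y (Rxy → ∃z (Rxz ∧ Rzy)) — i.e. density.
A: fails — Rsu but no z with Rsz and Rzu.
B: ✓.
C: fails — R32 but no z with R3z and Rz2.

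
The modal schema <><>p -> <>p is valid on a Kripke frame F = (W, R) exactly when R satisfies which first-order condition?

Transitivity

This is frame-equivalent to □p → □□p (substitute ¬p for p and contrapose).
Suppose □p→□□p is valid. Take Rxy, Ryz and set V(p)={w : Rxw}. Then □p at x, so □□p at x, so □p at y, so p at z, i.e. Rxz.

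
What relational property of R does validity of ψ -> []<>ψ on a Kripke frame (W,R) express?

Suppose ψ→□◇ψ is valid. Take Rxy and set V(ψ)={x}. Then ψ at x, so □◇ψ at x, so ◇ψ at y, so some z with Ryz has ψ; z=x, i.e. Ryx.
Conversely, on a frame with symmetry the schema holds at every world under every valuation.
So the correspondent is symmetry.

symmetry: forall x forall y (Rxy -> Ryx)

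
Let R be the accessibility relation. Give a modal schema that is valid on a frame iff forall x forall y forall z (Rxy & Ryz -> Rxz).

□q → □□q

This is transitivity; the standard corresponding axiom is 4: □q → □□q.
Suppose □q→□□q is valid. Take Rxy, Ryz and set V(q)={w : Rxw}. Then □q at x, so □□q at x, so □q at y, so q at z, i.e. Rxz.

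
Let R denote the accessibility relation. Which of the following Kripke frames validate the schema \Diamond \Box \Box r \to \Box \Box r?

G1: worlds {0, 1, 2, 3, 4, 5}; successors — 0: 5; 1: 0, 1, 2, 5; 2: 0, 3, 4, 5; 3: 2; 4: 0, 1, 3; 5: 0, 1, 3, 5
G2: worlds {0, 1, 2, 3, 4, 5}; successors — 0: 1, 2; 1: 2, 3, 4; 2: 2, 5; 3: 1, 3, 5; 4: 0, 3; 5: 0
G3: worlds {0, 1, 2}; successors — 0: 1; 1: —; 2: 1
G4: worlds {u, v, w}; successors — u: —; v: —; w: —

G3, G4

Frame correspondent (Sahlqvist): \forall x \forall y \forall z ((xRy \wedge x R^2 z) \to \exists w (y R^2 w \wedge z = w)) — i.e. a generalized confluence (Geach) condition.
G1: fails — 1R0, 1R²2 but no w with 0R²w and 2=w.
G2: fails — 0R1, 0R²4 but no w with 1R²w and 4=w.
G3: condition met.
G4: condition met.
Valid on: G3, G4.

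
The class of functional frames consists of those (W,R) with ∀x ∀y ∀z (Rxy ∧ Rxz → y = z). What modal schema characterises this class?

This is partial functionality; the standard corresponding axiom is CD: ◇ψ → □ψ.

◇ψ → □ψ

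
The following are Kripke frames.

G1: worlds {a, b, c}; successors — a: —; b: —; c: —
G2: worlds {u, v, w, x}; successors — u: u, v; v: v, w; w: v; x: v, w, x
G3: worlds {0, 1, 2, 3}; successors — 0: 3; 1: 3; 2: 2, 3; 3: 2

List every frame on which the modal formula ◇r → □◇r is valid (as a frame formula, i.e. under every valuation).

This is the axiom for the Euclidean property; its first-order frame correspondent is ∀x ∀y ∀z (Rxy ∧ Rxz → Ryz).
G1: satisfies the condition.
G2: fails — Ruv and Ruu but not Rvu.
G3: fails — R03 and R03 but not R33.
Valid on: G1.

G1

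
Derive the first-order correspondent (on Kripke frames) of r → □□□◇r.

This is a Sahlqvist (Geach-type) schema ◇^0□^0r → □^3◇^1r.
Minimal-valuation argument: fix x; take any y with xR^0y and any z with xR^3z. Set V(r) to the set of worlds R-reachable from y in exactly 0 steps. Then □^0r holds at y, so the antecedent holds at x; validity forces ◇^1r at z, giving a w with zR^1w and yR^0w.
First-order correspondent: ∀x ∀z (xR³z → ∃w (x = w ∧ zRw)).

∀x ∀z (xR³z → ∃w (x = w ∧ zRw))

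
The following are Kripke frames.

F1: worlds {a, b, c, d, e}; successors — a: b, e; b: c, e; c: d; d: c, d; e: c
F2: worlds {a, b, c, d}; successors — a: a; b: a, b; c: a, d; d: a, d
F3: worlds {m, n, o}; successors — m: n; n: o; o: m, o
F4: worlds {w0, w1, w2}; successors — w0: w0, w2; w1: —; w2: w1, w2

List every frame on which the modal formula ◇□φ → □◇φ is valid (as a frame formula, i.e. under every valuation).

F2

Frame correspondent (Sahlqvist): ∀x ∀y ∀z (Rxy ∧ Rxz → ∃w (Ryw ∧ Rzw)) — i.e. convergence.
F1: fails — Rbc and Rbe but c and e have no common successor.
F2: holds.
F3: fails — Rom and Roo but m and o have no common successor.
F4: fails — Rw2w1 and Rw2w1 but w1 and w1 have no common successor.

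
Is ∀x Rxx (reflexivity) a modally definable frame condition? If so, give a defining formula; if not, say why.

Definable; □r → r defines it

The condition is reflexivity. A defining modal formula is □r → r.
Suppose □r→r is valid. At any x set V(r)={w : Rxw}. Then □r holds at x, so r holds at x, i.e. Rxx.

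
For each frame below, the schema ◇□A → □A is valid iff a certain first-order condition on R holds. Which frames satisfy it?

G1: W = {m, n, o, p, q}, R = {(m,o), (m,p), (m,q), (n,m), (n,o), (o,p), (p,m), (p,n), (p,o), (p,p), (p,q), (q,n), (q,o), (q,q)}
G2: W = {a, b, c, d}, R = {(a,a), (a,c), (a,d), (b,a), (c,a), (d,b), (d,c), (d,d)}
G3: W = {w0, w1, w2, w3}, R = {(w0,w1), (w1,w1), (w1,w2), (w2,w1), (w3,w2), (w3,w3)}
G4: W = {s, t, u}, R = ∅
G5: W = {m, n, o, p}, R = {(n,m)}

G4

The schema corresponds to the Euclidean property: ∀x ∀y ∀z (Rxy ∧ Rxz → Ryz).
G1: fails — Rmo and Rmo but not Roo.
G2: fails — Rac and Rac but not Rcc.
G3: fails — Rw1w2 and Rw1w2 but not Rw2w2.
G4: ✓.
G5: fails — Rnm and Rnm but not Rmm.
Valid on: G4.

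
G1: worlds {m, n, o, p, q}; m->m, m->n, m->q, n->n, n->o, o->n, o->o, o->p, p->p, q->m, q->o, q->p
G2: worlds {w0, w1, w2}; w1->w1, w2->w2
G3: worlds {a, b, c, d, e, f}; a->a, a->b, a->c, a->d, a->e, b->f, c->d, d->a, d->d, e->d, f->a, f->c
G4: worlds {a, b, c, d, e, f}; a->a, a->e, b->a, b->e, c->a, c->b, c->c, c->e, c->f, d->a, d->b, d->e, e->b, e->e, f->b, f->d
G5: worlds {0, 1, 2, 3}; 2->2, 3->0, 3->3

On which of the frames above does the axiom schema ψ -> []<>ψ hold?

G2

This is the axiom for symmetry; its first-order frame correspondent is forall x forall y (Rxy -> Ryx).
G1: fails — Rop but not Rpo.
G2: condition met.
G3: fails — Rcd but not Rdc.
G4: fails — Rcf but not Rfc.
G5: fails — R30 but not R03.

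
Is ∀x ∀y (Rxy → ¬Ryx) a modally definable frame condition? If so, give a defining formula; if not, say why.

Not definable by any modal formula

Modal frame validity is preserved under surjective bounded morphisms.
The 3-cycle (worlds w0,w1,w2 with w0→w1→w2→w0) is asymmetric. Mapping every world to a single reflexive point • is a surjective bounded morphism, and the reflexive point is not asymmetric (R•• but asymmetry requires ¬R••).
Hence asymmetry is not modally definable.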